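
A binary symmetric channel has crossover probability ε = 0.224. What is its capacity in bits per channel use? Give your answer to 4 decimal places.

0.2326 bits

Binary symmetric channel: C = 1 − h₂(ε) where h₂ is the binary entropy function.
h₂(0.224) = −0.224·log₂0.224 − 0.776·log₂0.776 = 0.7674.
C = 1 − 0.7674 = 0.2326 bits per channel use.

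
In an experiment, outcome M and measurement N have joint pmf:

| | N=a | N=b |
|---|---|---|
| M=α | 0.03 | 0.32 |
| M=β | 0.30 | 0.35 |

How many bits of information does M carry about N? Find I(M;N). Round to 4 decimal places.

0.1200 bits

Marginals: p(M) = (0.3500, 0.6500), p(N) = (0.3300, 0.6700).
I(M;N) = H(M) + H(N) − H(M,N).
H(M) = 0.9341, H(N) = 0.9149, H(M,N) = 1.7290.
I(M;N) = 0.9341 + 0.9149 − 1.7290 = 0.1200 bits.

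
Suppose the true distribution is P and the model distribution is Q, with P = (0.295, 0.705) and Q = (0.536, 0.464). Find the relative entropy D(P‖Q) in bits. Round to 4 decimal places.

D(P‖Q) = Σ p·log₂(p/q).
  0.295·log₂(0.295/0.536) = -0.25415
  0.705·log₂(0.705/0.464) = 0.42547
D(P‖Q) = 0.1713 bits.

0.1713 bits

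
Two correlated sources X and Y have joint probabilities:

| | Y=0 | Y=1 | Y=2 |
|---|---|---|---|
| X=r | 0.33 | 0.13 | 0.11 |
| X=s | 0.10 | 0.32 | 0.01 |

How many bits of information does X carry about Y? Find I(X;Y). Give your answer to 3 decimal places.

Marginals: p(X) = (0.5700, 0.4300), p(Y) = (0.4300, 0.4500, 0.1200).
I(X;Y) = H(X) + H(Y) − H(X,Y).
H(X) = 0.9858, H(Y) = 1.4090, H(X,Y) = 2.1854.
I(X;Y) = 0.9858 + 1.4090 − 2.1854 = 0.209 bits.

0.209 bits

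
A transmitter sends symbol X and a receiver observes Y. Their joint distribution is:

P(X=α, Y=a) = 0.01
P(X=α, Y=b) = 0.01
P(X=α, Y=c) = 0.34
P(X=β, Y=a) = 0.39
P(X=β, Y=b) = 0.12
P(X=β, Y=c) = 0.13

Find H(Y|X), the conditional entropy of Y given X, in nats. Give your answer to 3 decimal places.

0.692 nats

Chain rule: H(Y|X) = H(X,Y) − H(X).
Marginals: p(X) = (0.3600, 0.6400), p(Y) = (0.4000, 0.1300, 0.4700).
H(X,Y) = 1.3458 nats; H(X) = 0.6534 nats.
H(Y|X) = 1.3458 − 0.6534 = 0.692 nats.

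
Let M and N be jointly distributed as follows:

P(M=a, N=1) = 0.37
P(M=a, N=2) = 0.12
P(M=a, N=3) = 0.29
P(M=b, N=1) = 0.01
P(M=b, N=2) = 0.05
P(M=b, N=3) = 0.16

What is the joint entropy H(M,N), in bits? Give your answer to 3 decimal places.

H(M,N) = −Σ p(x,y)·log₂ p(x,y) over all 6 cells.
  cell (a,1): −0.37·log₂0.37 = 0.5307
  cell (a,2): −0.12·log₂0.12 = 0.3671
  cell (a,3): −0.29·log₂0.29 = 0.5179
  cell (b,1): −0.01·log₂0.01 = 0.0664
  cell (b,2): −0.05·log₂0.05 = 0.2161
  cell (b,3): −0.16·log₂0.16 = 0.4230
Sum = 2.121 bits.

2.121 bits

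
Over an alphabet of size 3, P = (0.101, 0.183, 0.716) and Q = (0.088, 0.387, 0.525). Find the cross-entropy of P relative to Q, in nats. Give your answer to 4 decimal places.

0.8806 nats

H(P,Q) = −Σ p·ln q.
  −0.101·ln(0.088) = 0.24547
  −0.183·ln(0.387) = 0.17373
  −0.716·ln(0.525) = 0.46136
H(P,Q) = 0.8806 nats.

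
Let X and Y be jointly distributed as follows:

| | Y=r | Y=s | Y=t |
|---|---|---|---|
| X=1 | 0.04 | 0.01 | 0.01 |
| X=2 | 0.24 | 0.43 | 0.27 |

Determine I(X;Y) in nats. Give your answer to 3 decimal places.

0.021 nats

Marginals: p(X) = (0.0600, 0.9400), p(Y) = (0.2800, 0.4400, 0.2800).
I(X;Y) = H(X) + H(Y) − H(X,Y).
H(X) = 0.2270, H(Y) = 1.0741, H(X,Y) = 1.2798.
I(X;Y) = 0.2270 + 1.0741 − 1.2798 = 0.021 nats.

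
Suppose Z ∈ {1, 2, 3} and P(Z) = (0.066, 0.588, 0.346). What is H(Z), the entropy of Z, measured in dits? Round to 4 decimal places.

0.3730 dits

H(Z) = −Σ p·log₁₀ p.
  −(0.066)·log₁₀(0.066) = 0.07791
  −(0.588)·log₁₀(0.588) = 0.13561
  −(0.346)·log₁₀(0.346) = 0.15948
Sum: 0.07791 + 0.13561 + 0.15948 = 0.3730 dits.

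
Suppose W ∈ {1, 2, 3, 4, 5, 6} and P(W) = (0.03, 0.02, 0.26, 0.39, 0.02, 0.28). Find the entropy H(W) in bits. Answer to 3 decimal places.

H(W) = −Σ p·log₂ p.
  −(0.03)·log₂(0.03) = 0.1518
  −(0.02)·log₂(0.02) = 0.1129
  −(0.26)·log₂(0.26) = 0.5053
  −(0.39)·log₂(0.39) = 0.5298
  −(0.02)·log₂(0.02) = 0.1129
  −(0.28)·log₂(0.28) = 0.5142
Sum: 0.1518 + 0.1129 + 0.5053 + 0.5298 + 0.1129 + 0.5142 = 1.927 bits.

1.927 bits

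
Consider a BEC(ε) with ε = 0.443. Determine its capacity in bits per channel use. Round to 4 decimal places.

Binary erasure channel: capacity C = 1 − ε.
C = 1 − 0.443 = 0.5570 bits per channel use.

0.5570 bits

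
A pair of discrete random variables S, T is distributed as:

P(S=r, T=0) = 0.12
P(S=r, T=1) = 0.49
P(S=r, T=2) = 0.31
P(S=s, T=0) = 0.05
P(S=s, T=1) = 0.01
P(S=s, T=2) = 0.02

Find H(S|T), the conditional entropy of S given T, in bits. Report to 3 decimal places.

0.328 bits

Marginals: p(S) = (0.9200, 0.0800), p(T) = (0.1700, 0.5000, 0.3300).
H(S|T) = Σ p(T) · H(S|T=·).
  T=0: p=0.1700, H(S|T=0) = 0.8740
  T=1: p=0.5000, H(S|T=1) = 0.1414
  T=2: p=0.3300, H(S|T=2) = 0.3298
Weighted sum = 0.328 bits.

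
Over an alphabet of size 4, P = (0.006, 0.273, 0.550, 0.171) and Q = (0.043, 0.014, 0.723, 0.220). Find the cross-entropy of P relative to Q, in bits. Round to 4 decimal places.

2.3394 bits

H(P,Q) = −Σ p·log₂ q.
  −0.006·log₂(0.043) = 0.02724
  −0.273·log₂(0.014) = 1.68125
  −0.550·log₂(0.723) = 0.25736
  −0.171·log₂(0.220) = 0.37354
H(P,Q) = 2.3394 bits.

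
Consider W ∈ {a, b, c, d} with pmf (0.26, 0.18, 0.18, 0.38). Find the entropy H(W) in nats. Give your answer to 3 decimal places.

1.335 nats

H(W) = −Σ p·ln p.
  −(0.26)·ln(0.26) = 0.3502
  −(0.18)·ln(0.18) = 0.3087
  −(0.18)·ln(0.18) = 0.3087
  −(0.38)·ln(0.38) = 0.3677
Sum: 0.3502 + 0.3087 + 0.3087 + 0.3677 = 1.335 nats.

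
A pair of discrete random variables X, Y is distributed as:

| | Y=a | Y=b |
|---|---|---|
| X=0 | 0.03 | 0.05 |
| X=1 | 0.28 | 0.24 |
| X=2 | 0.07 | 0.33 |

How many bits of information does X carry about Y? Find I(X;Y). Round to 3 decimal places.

Marginals: p(X) = (0.0800, 0.5200, 0.4000), p(Y) = (0.3800, 0.6200).
I(X;Y) = H(X) + H(Y) − H(X,Y).
H(X) = 1.3109, H(Y) = 0.9580, H(X,Y) = 2.1726.
I(X;Y) = 1.3109 + 0.9580 − 2.1726 = 0.096 bits.

0.096 bits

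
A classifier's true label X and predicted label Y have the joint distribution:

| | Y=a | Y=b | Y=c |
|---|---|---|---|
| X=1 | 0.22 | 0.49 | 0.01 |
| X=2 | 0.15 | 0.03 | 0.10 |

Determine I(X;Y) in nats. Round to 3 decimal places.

Marginals: p(X) = (0.7200, 0.2800), p(Y) = (0.3700, 0.5200, 0.1100).
I(X;Y) = Σ p(x,y)·ln[p(x,y)/(p(x)p(y))].
  (1,a): 0.22·ln(0.8258) = -0.0421
  (1,b): 0.49·ln(1.3088) = 0.1318
  (1,c): 0.01·ln(0.1263) = -0.0207
  (2,a): 0.15·ln(1.4479) = 0.0555
  (2,b): 0.03·ln(0.2060) = -0.0474
  (2,c): 0.10·ln(3.2468) = 0.1178
Sum = 0.195 nats.

0.195 nats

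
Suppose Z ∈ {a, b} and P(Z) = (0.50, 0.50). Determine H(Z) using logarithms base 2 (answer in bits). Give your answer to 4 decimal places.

H(Z) = −Σ p·log₂ p.
  −(0.50)·log₂(0.50) = 0.50000
  −(0.50)·log₂(0.50) = 0.50000
Sum: 0.50000 + 0.50000 = 1.0000 bits.

1.0000 bits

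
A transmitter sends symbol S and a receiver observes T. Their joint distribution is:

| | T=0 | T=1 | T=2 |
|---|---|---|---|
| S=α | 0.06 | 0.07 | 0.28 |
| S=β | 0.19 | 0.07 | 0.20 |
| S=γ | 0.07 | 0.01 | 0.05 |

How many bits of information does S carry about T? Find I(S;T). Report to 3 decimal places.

Marginals: p(S) = (0.4100, 0.4600, 0.1300), p(T) = (0.3200, 0.1500, 0.5300).
I(S;T) = Σ p(x,y)·log₂[p(x,y)/(p(x)p(y))].
  (α,0): 0.06·log₂(0.4573) = -0.0677
  (α,1): 0.07·log₂(1.1382) = 0.0131
  (α,2): 0.28·log₂(1.2885) = 0.1024
  (β,0): 0.19·log₂(1.2908) = 0.0700
  (β,1): 0.07·log₂(1.0145) = 0.0015
  (β,2): 0.20·log₂(0.8203) = -0.0571
  (γ,0): 0.07·log₂(1.6827) = 0.0526
  (γ,1): 0.01·log₂(0.5128) = -0.0096
  (γ,2): 0.05·log₂(0.7257) = -0.0231
Sum = 0.082 bits.

0.082 bits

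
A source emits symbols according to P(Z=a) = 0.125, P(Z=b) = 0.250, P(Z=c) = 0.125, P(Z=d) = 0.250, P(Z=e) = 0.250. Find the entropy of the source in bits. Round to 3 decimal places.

2.250 bits

H(Z) = −Σ p·log₂ p.
  −(0.125)·log₂(0.125) = 0.3750
  −(0.250)·log₂(0.250) = 0.5000
  −(0.125)·log₂(0.125) = 0.3750
  −(0.250)·log₂(0.250) = 0.5000
  −(0.250)·log₂(0.250) = 0.5000
Sum: 0.3750 + 0.5000 + 0.3750 + 0.5000 + 0.5000 = 2.250 bits.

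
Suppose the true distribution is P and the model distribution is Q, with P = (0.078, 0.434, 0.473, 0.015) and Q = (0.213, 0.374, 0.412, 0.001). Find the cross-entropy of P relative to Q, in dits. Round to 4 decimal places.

H(P,Q) = −Σ p·log₁₀ q.
  −0.078·log₁₀(0.213) = 0.05239
  −0.434·log₁₀(0.374) = 0.18537
  −0.473·log₁₀(0.412) = 0.18215
  −0.015·log₁₀(0.001) = 0.04500
H(P,Q) = 0.4649 dits.

0.4649 dits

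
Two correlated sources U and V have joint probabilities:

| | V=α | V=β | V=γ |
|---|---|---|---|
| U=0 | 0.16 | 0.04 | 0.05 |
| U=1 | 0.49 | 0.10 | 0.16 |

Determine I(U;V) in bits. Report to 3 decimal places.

Marginals: p(U) = (0.2500, 0.7500), p(V) = (0.6500, 0.1400, 0.2100).
I(U;V) = Σ p(x,y)·log₂[p(x,y)/(p(x)p(y))].
  (0,α): 0.16·log₂(0.9846) = -0.0036
  (0,β): 0.04·log₂(1.1429) = 0.0077
  (0,γ): 0.05·log₂(0.9524) = -0.0035
  (1,α): 0.49·log₂(1.0051) = 0.0036
  (1,β): 0.10·log₂(0.9524) = -0.0070
  (1,γ): 0.16·log₂(1.0159) = 0.0036
Sum = 0.001 bits.

0.001 bits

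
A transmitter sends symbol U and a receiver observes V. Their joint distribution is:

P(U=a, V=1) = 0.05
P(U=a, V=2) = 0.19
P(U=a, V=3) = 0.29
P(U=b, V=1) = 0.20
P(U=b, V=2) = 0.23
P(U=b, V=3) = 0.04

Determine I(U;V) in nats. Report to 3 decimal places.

0.155 nats

Marginals: p(U) = (0.5300, 0.4700), p(V) = (0.2500, 0.4200, 0.3300).
I(U;V) = H(U) + H(V) − H(U,V).
H(U) = 0.6913, H(V) = 1.0768, H(U,V) = 1.6130.
I(U;V) = 0.6913 + 1.0768 − 1.6130 = 0.155 nats.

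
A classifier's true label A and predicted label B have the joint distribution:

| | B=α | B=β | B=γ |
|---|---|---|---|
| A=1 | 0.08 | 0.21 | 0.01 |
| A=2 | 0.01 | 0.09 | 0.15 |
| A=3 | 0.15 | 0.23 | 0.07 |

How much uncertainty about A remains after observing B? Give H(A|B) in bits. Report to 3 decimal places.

1.320 bits

Marginals: p(A) = (0.3000, 0.2500, 0.4500), p(B) = (0.2400, 0.5300, 0.2300).
H(A|B) = Σ p(B) · H(A|B=·).
  B=α: p=0.2400, H(A|B=α) = 1.1432
  B=β: p=0.5300, H(A|B=β) = 1.4862
  B=γ: p=0.2300, H(A|B=γ) = 1.1212
Weighted sum = 1.320 bits.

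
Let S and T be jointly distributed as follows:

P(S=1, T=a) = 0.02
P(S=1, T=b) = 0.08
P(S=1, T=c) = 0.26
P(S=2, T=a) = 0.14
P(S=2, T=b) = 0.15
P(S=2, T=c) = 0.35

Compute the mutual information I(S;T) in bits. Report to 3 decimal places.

Marginals: p(S) = (0.3600, 0.6400), p(T) = (0.1600, 0.2300, 0.6100).
I(S;T) = Σ p(x,y)·log₂[p(x,y)/(p(x)p(y))].
  (1,a): 0.02·log₂(0.3472) = -0.0305
  (1,b): 0.08·log₂(0.9662) = -0.0040
  (1,c): 0.26·log₂(1.1840) = 0.0633
  (2,a): 0.14·log₂(1.3672) = 0.0632
  (2,b): 0.15·log₂(1.0190) = 0.0041
  (2,c): 0.35·log₂(0.8965) = -0.0552
Sum = 0.041 bits.

0.041 bits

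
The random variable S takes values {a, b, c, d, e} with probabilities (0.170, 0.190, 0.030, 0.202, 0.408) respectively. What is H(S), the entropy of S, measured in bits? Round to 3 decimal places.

H(S) = −Σ p·log₂ p.
  −(0.170)·log₂(0.170) = 0.4346
  −(0.190)·log₂(0.190) = 0.4552
  −(0.030)·log₂(0.030) = 0.1518
  −(0.202)·log₂(0.202) = 0.4661
  −(0.408)·log₂(0.408) = 0.5277
Sum: 0.4346 + 0.4552 + 0.1518 + 0.4661 + 0.5277 = 2.035 bits.

2.035 bits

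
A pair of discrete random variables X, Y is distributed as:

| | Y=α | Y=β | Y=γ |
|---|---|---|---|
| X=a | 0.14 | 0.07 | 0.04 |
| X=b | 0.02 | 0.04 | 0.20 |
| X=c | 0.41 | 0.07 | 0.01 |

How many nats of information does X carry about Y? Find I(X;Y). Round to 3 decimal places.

Marginals: p(X) = (0.2500, 0.2600, 0.4900), p(Y) = (0.5700, 0.1800, 0.2500).
I(X;Y) = H(X) + H(Y) − H(X,Y).
H(X) = 1.0464, H(Y) = 0.9756, H(X,Y) = 1.7168.
I(X;Y) = 1.0464 + 0.9756 − 1.7168 = 0.305 nats.

0.305 nats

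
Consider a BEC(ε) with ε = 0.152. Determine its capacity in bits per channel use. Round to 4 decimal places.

0.8480 bits

Binary erasure channel: capacity C = 1 − ε.
C = 1 − 0.152 = 0.8480 bits per channel use.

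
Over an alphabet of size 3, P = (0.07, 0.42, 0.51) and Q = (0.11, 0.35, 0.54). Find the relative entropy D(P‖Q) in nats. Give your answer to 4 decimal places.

D(P‖Q) = Σ p·ln(p/q).
  0.07·ln(0.07/0.11) = -0.03164
  0.42·ln(0.42/0.35) = 0.07658
  0.51·ln(0.51/0.54) = -0.02915
D(P‖Q) = 0.0158 nats.

0.0158 nats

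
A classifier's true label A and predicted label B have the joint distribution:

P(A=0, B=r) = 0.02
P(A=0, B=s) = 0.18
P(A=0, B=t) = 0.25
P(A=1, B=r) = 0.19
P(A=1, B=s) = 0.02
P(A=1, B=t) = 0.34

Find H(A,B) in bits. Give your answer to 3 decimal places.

H(A,B) = −Σ p(x,y)·log₂ p(x,y) over all 6 cells.
  cell (0,r): −0.02·log₂0.02 = 0.1129
  cell (0,s): −0.18·log₂0.18 = 0.4453
  cell (0,t): −0.25·log₂0.25 = 0.5000
  cell (1,r): −0.19·log₂0.19 = 0.4552
  cell (1,s): −0.02·log₂0.02 = 0.1129
  cell (1,t): −0.34·log₂0.34 = 0.5292
Sum = 2.155 bits.

2.155 bits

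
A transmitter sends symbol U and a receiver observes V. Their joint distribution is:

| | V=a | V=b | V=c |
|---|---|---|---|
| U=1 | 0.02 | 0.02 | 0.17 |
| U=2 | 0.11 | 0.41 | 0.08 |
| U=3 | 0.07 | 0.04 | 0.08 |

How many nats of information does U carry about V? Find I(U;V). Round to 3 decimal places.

0.207 nats

Marginals: p(U) = (0.2100, 0.6000, 0.1900), p(V) = (0.2000, 0.4700, 0.3300).
I(U;V) = H(U) + H(V) − H(U,V).
H(U) = 0.9498, H(V) = 1.0426, H(U,V) = 1.7851.
I(U;V) = 0.9498 + 1.0426 − 1.7851 = 0.207 nats.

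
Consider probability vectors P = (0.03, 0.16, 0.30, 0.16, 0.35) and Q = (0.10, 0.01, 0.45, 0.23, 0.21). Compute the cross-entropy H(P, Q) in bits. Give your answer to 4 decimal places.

2.6356 bits

H(P,Q) = −Σ p·log₂ q.
  −0.03·log₂(0.10) = 0.09966
  −0.16·log₂(0.01) = 1.06302
  −0.30·log₂(0.45) = 0.34560
  −0.16·log₂(0.23) = 0.33925
  −0.35·log₂(0.21) = 0.78804
H(P,Q) = 2.6356 bits.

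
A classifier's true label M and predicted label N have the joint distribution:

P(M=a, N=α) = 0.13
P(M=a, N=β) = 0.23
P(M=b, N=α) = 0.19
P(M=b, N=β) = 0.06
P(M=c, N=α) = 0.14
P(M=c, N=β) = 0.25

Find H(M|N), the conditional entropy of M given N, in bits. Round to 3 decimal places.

1.471 bits

Marginals: p(M) = (0.3600, 0.2500, 0.3900), p(N) = (0.4600, 0.5400).
H(M|N) = Σ p(N) · H(M|N=·).
  N=α: p=0.4600, H(M|N=α) = 1.5644
  N=β: p=0.5400, H(M|N=β) = 1.3910
Weighted sum = 1.471 bits.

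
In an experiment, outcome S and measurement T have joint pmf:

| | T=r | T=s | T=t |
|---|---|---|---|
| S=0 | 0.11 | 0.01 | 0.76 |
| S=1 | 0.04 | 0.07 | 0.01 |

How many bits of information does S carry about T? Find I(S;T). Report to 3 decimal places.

Marginals: p(S) = (0.8800, 0.1200), p(T) = (0.1500, 0.0800, 0.7700).
I(S;T) = H(S) + H(T) − H(S,T).
H(S) = 0.5294, H(T) = 0.9924, H(S,T) = 1.2384.
I(S;T) = 0.5294 + 0.9924 − 1.2384 = 0.283 bits.

0.283 bits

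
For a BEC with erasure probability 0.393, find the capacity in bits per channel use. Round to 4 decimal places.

0.6070 bits

Binary erasure channel: capacity C = 1 − ε.
C = 1 − 0.393 = 0.6070 bits per channel use.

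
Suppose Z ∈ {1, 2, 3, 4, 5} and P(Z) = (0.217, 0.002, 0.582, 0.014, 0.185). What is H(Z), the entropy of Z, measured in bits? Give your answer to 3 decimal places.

1.487 bits

H(Z) = −Σ p·log₂ p.
  −(0.217)·log₂(0.217) = 0.4783
  −(0.002)·log₂(0.002) = 0.0179
  −(0.582)·log₂(0.582) = 0.4545
  −(0.014)·log₂(0.014) = 0.0862
  −(0.185)·log₂(0.185) = 0.4504
Sum: 0.4783 + 0.0179 + 0.4545 + 0.0862 + 0.4504 = 1.487 bits.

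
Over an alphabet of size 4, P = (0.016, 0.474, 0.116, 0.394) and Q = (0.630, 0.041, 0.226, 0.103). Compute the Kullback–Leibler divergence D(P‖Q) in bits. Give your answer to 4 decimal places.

2.2400 bits

D(P‖Q) = Σ p·log₂(p/q).
  0.016·log₂(0.016/0.630) = -0.08479
  0.474·log₂(0.474/0.041) = 1.67378
  0.116·log₂(0.116/0.226) = -0.11161
  0.394·log₂(0.394/0.103) = 0.76261
D(P‖Q) = 2.2400 bits.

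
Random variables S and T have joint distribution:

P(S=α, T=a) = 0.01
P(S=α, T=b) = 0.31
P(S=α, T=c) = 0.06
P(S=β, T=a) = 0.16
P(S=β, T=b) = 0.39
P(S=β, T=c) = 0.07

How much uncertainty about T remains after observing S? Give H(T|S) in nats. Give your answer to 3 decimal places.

0.760 nats

Marginals: p(S) = (0.3800, 0.6200), p(T) = (0.1700, 0.7000, 0.1300).
H(T|S) = Σ p(S) · H(T|S=·).
  S=α: p=0.3800, H(T|S=α) = 0.5533
  S=β: p=0.6200, H(T|S=β) = 0.8874
Weighted sum = 0.760 nats.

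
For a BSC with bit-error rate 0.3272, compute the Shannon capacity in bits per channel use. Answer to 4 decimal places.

Binary symmetric channel: C = 1 − h₂(ε) where h₂ is the binary entropy function.
h₂(0.3272) = −0.3272·log₂0.3272 − 0.6728·log₂0.6728 = 0.9120.
C = 1 − 0.9120 = 0.0880 bits per channel use.

0.0880 bits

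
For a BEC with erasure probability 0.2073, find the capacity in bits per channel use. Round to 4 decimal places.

0.7927 bits

Binary erasure channel: capacity C = 1 − ε.
C = 1 − 0.2073 = 0.7927 bits per channel use.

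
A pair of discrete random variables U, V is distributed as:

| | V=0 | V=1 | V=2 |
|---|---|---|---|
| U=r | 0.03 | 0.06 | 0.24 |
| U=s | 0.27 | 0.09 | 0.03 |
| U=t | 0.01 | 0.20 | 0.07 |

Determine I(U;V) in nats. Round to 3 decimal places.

Marginals: p(U) = (0.3300, 0.3900, 0.2800), p(V) = (0.3100, 0.3500, 0.3400).
I(U;V) = Σ p(x,y)·ln[p(x,y)/(p(x)p(y))].
  (r,0): 0.03·ln(0.2933) = -0.0368
  (r,1): 0.06·ln(0.5195) = -0.0393
  (r,2): 0.24·ln(2.1390) = 0.1825
  (s,0): 0.27·ln(2.2333) = 0.2169
  (s,1): 0.09·ln(0.6593) = -0.0375
  (s,2): 0.03·ln(0.2262) = -0.0446
  (t,0): 0.01·ln(0.1152) = -0.0216
  (t,1): 0.20·ln(2.0408) = 0.1427
  (t,2): 0.07·ln(0.7353) = -0.0215
Sum = 0.341 nats.

0.341 nats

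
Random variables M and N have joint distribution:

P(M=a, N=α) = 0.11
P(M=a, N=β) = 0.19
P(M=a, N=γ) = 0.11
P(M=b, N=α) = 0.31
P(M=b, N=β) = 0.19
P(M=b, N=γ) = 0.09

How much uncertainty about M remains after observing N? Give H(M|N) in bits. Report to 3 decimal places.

0.927 bits

Marginals: p(M) = (0.4100, 0.5900), p(N) = (0.4200, 0.3800, 0.2000).
H(M|N) = Σ p(N) · H(M|N=·).
  N=α: p=0.4200, H(M|N=α) = 0.8296
  N=β: p=0.3800, H(M|N=β) = 1.0000
  N=γ: p=0.2000, H(M|N=γ) = 0.9928
Weighted sum = 0.927 bits.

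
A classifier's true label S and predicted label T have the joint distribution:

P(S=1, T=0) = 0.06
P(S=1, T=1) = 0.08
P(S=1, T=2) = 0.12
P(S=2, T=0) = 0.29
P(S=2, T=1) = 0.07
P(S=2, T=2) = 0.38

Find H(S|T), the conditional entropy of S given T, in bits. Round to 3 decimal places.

0.778 bits

Chain rule: H(S|T) = H(S,T) − H(T).
Marginals: p(S) = (0.2600, 0.7400), p(T) = (0.3500, 0.1500, 0.5000).
H(S,T) = 2.2190 bits; H(T) = 1.4406 bits.
H(S|T) = 2.2190 − 1.4406 = 0.778 bits.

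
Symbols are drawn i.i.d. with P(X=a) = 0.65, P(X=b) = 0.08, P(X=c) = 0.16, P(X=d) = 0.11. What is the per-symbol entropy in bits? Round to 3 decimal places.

1.469 bits

H(X) = −Σ p·log₂ p.
  −(0.65)·log₂(0.65) = 0.4040
  −(0.08)·log₂(0.08) = 0.2915
  −(0.16)·log₂(0.16) = 0.4230
  −(0.11)·log₂(0.11) = 0.3503
Sum: 0.4040 + 0.2915 + 0.4230 + 0.3503 = 1.469 bits.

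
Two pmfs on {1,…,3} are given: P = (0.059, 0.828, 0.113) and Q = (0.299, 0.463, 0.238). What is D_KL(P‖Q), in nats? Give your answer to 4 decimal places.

0.3014 nats

D(P‖Q) = Σ p·ln(p/q).
  0.059·ln(0.059/0.299) = -0.09575
  0.828·ln(0.828/0.463) = 0.48130
  0.113·ln(0.113/0.238) = -0.08417
D(P‖Q) = 0.3014 nats.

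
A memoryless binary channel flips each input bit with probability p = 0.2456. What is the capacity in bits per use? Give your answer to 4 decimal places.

0.1958 bits

Binary symmetric channel: C = 1 − h₂(ε) where h₂ is the binary entropy function.
h₂(0.2456) = −0.2456·log₂0.2456 − 0.7544·log₂0.7544 = 0.8042.
C = 1 − 0.8042 = 0.1958 bits per channel use.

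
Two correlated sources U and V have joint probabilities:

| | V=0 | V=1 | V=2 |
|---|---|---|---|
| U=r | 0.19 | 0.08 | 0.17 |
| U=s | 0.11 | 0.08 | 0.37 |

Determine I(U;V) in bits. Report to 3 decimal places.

0.060 bits

Marginals: p(U) = (0.4400, 0.5600), p(V) = (0.3000, 0.1600, 0.5400).
I(U;V) = Σ p(x,y)·log₂[p(x,y)/(p(x)p(y))].
  (r,0): 0.19·log₂(1.4394) = 0.0998
  (r,1): 0.08·log₂(1.1364) = 0.0148
  (r,2): 0.17·log₂(0.7155) = -0.0821
  (s,0): 0.11·log₂(0.6548) = -0.0672
  (s,1): 0.08·log₂(0.8929) = -0.0131
  (s,2): 0.37·log₂(1.2235) = 0.1077
Sum = 0.060 bits.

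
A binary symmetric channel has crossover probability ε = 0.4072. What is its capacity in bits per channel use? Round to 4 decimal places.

Binary symmetric channel: C = 1 − h₂(ε) where h₂ is the binary entropy function.
h₂(0.4072) = −0.4072·log₂0.4072 − 0.5928·log₂0.5928 = 0.9750.
C = 1 − 0.9750 = 0.0250 bits per channel use.

0.0250 bits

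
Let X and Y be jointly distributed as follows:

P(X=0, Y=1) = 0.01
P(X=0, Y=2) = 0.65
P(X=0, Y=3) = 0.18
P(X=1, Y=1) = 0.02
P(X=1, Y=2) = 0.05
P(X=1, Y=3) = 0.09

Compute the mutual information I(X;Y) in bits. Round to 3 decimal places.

Marginals: p(X) = (0.8400, 0.1600), p(Y) = (0.0300, 0.7000, 0.2700).
I(X;Y) = Σ p(x,y)·log₂[p(x,y)/(p(x)p(y))].
  (0,1): 0.01·log₂(0.3968) = -0.0133
  (0,2): 0.65·log₂(1.1054) = 0.0940
  (0,3): 0.18·log₂(0.7937) = -0.0600
  (1,1): 0.02·log₂(4.1667) = 0.0412
  (1,2): 0.05·log₂(0.4464) = -0.0582
  (1,3): 0.09·log₂(2.0833) = 0.0953
Sum = 0.099 bits.

0.099 bits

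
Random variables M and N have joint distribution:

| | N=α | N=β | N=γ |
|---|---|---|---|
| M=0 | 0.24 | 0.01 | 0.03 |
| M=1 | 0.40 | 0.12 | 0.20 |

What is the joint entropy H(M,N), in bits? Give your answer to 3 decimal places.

H(M,N) = −Σ p(x,y)·log₂ p(x,y) over all 6 cells.
  cell (0,α): −0.24·log₂0.24 = 0.4941
  cell (0,β): −0.01·log₂0.01 = 0.0664
  cell (0,γ): −0.03·log₂0.03 = 0.1518
  cell (1,α): −0.40·log₂0.40 = 0.5288
  cell (1,β): −0.12·log₂0.12 = 0.3671
  cell (1,γ): −0.20·log₂0.20 = 0.4644
Sum = 2.073 bits.

2.073 bits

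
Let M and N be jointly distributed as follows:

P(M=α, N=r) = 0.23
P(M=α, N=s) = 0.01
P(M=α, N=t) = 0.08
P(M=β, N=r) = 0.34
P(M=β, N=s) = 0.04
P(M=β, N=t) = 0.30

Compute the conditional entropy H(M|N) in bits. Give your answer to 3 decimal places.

0.873 bits

Marginals: p(M) = (0.3200, 0.6800), p(N) = (0.5700, 0.0500, 0.3800).
H(M|N) = Σ p(N) · H(M|N=·).
  N=r: p=0.5700, H(M|N=r) = 0.9730
  N=s: p=0.0500, H(M|N=s) = 0.7219
  N=t: p=0.3800, H(M|N=t) = 0.7425
Weighted sum = 0.873 bits.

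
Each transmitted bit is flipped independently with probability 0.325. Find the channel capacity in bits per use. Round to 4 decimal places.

Binary symmetric channel: C = 1 − h₂(ε) where h₂ is the binary entropy function.
h₂(0.325) = −0.325·log₂0.325 − 0.675·log₂0.675 = 0.9097.
C = 1 − 0.9097 = 0.0903 bits per channel use.

0.0903 bits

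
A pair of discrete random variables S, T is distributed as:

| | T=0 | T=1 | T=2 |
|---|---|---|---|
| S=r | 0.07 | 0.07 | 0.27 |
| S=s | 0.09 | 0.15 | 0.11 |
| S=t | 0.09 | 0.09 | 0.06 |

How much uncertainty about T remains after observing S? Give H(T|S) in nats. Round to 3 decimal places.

Chain rule: H(T|S) = H(S,T) − H(S).
Marginals: p(S) = (0.4100, 0.3500, 0.2400), p(T) = (0.2500, 0.3100, 0.4400).
H(S,T) = 2.0721 nats; H(S) = 1.0755 nats.
H(T|S) = 2.0721 − 1.0755 = 0.997 nats.

0.997 nats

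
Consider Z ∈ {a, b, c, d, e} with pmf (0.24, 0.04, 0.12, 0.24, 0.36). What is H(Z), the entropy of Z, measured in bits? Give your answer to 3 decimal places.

2.072 bits

H(Z) = −Σ p·log₂ p.
  −(0.24)·log₂(0.24) = 0.4941
  −(0.04)·log₂(0.04) = 0.1858
  −(0.12)·log₂(0.12) = 0.3671
  −(0.24)·log₂(0.24) = 0.4941
  −(0.36)·log₂(0.36) = 0.5306
Sum: 0.4941 + 0.1858 + 0.3671 + 0.4941 + 0.5306 = 2.072 bits.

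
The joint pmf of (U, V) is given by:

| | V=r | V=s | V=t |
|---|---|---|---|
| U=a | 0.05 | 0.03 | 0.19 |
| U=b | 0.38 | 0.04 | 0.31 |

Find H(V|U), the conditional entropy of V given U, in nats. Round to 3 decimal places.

0.847 nats

Chain rule: H(V|U) = H(U,V) − H(U).
Marginals: p(U) = (0.2700, 0.7300), p(V) = (0.4300, 0.0700, 0.5000).
H(U,V) = 1.4300 nats; H(U) = 0.5833 nats.
H(V|U) = 1.4300 − 0.5833 = 0.847 nats.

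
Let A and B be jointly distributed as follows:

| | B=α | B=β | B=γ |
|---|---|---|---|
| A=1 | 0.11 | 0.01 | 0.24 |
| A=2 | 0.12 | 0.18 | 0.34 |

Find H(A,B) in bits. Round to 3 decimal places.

2.252 bits

H(A,B) = −Σ p(x,y)·log₂ p(x,y) over all 6 cells.
  cell (1,α): −0.11·log₂0.11 = 0.3503
  cell (1,β): −0.01·log₂0.01 = 0.0664
  cell (1,γ): −0.24·log₂0.24 = 0.4941
  cell (2,α): −0.12·log₂0.12 = 0.3671
  cell (2,β): −0.18·log₂0.18 = 0.4453
  cell (2,γ): −0.34·log₂0.34 = 0.5292
Sum = 2.252 bits.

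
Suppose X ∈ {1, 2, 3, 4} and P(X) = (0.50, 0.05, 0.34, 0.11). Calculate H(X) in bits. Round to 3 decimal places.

1.596 bits

H(X) = −Σ p·log₂ p.
  −(0.50)·log₂(0.50) = 0.5000
  −(0.05)·log₂(0.05) = 0.2161
  −(0.34)·log₂(0.34) = 0.5292
  −(0.11)·log₂(0.11) = 0.3503
Sum: 0.5000 + 0.2161 + 0.5292 + 0.3503 = 1.596 bits.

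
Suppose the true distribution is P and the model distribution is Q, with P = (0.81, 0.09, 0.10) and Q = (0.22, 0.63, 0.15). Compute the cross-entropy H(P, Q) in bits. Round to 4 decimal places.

2.1031 bits

H(P,Q) = −Σ p·log₂ q.
  −0.81·log₂(0.22) = 1.76938
  −0.09·log₂(0.63) = 0.05999
  −0.10·log₂(0.15) = 0.27370
H(P,Q) = 2.1031 bits.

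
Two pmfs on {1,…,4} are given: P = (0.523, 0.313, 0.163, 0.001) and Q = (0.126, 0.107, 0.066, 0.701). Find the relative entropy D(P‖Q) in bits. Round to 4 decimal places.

1.7618 bits

D(P‖Q) = Σ p·log₂(p/q).
  0.523·log₂(0.523/0.126) = 1.07392
  0.313·log₂(0.313/0.107) = 0.48470
  0.163·log₂(0.163/0.066) = 0.21261
  0.001·log₂(0.001/0.701) = -0.00945
D(P‖Q) = 1.7618 bits.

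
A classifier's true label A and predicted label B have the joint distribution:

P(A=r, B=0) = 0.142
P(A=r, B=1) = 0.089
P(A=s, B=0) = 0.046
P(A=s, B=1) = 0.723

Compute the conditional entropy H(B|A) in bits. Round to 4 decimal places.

0.4734 bits

Marginals: p(A) = (0.2310, 0.7690), p(B) = (0.1880, 0.8120).
H(B|A) = Σ p(A) · H(B|A=·).
  A=r: p=0.2310, H(B|A=r) = 0.9617
  A=s: p=0.7690, H(B|A=s) = 0.3267
Weighted sum = 0.4734 bits.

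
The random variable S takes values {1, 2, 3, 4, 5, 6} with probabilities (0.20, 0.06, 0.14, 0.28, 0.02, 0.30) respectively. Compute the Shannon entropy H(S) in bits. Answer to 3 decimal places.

H(S) = −Σ p·log₂ p.
  −(0.20)·log₂(0.20) = 0.4644
  −(0.06)·log₂(0.06) = 0.2435
  −(0.14)·log₂(0.14) = 0.3971
  −(0.28)·log₂(0.28) = 0.5142
  −(0.02)·log₂(0.02) = 0.1129
  −(0.30)·log₂(0.30) = 0.5211
Sum: 0.4644 + 0.2435 + 0.3971 + 0.5142 + 0.1129 + 0.5211 = 2.253 bits.

2.253 bits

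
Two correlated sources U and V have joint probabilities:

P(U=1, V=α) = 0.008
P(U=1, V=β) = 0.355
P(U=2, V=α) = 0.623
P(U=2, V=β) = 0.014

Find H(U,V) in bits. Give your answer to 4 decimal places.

H(U,V) = −Σ p(x,y)·log₂ p(x,y) over all 4 cells.
  cell (1,α): −0.008·log₂0.008 = 0.05573
  cell (1,β): −0.355·log₂0.355 = 0.53041
  cell (2,α): −0.623·log₂0.623 = 0.42532
  cell (2,β): −0.014·log₂0.014 = 0.08622
Sum = 1.0977 bits.

1.0977 bits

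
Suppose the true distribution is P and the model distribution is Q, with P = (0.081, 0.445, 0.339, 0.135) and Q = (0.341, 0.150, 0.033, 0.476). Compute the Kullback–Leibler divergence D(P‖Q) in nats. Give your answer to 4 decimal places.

D(P‖Q) = Σ p·ln(p/q).
  0.081·ln(0.081/0.341) = -0.11643
  0.445·ln(0.445/0.150) = 0.48391
  0.339·ln(0.339/0.033) = 0.78970
  0.135·ln(0.135/0.476) = -0.17012
D(P‖Q) = 0.9871 nats.

0.9871 nats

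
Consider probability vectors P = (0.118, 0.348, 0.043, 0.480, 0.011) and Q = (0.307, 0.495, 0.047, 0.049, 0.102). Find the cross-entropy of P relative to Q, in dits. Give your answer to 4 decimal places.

H(P,Q) = −Σ p·log₁₀ q.
  −0.118·log₁₀(0.307) = 0.06052
  −0.348·log₁₀(0.495) = 0.10628
  −0.043·log₁₀(0.047) = 0.05710
  −0.480·log₁₀(0.049) = 0.62871
  −0.011·log₁₀(0.102) = 0.01091
H(P,Q) = 0.8635 dits.

0.8635 dits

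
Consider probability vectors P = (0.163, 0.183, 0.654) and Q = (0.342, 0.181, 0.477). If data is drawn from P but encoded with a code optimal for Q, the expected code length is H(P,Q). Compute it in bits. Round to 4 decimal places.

1.4020 bits

H(P,Q) = −Σ p·log₂ q.
  −0.163·log₂(0.342) = 0.25231
  −0.183·log₂(0.181) = 0.45127
  −0.654·log₂(0.477) = 0.69843
H(P,Q) = 1.4020 bits.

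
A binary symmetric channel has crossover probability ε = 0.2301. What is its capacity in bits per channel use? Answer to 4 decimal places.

Binary symmetric channel: C = 1 − h₂(ε) where h₂ is the binary entropy function.
h₂(0.2301) = −0.2301·log₂0.2301 − 0.7699·log₂0.7699 = 0.7782.
C = 1 − 0.7782 = 0.2218 bits per channel use.

0.2218 bits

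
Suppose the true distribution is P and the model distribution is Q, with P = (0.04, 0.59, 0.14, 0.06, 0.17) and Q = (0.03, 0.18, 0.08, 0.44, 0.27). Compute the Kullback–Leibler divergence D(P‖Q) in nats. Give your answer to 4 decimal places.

D(P‖Q) = Σ p·ln(p/q).
  0.04·ln(0.04/0.03) = 0.01151
  0.59·ln(0.59/0.18) = 0.70043
  0.14·ln(0.14/0.08) = 0.07835
  0.06·ln(0.06/0.44) = -0.11955
  0.17·ln(0.17/0.27) = -0.07865
D(P‖Q) = 0.5921 nats.

0.5921 nats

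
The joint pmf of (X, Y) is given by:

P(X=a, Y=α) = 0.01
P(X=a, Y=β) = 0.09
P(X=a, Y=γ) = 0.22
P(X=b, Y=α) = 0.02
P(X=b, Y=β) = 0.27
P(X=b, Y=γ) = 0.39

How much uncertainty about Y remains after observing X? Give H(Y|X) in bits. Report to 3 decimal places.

1.108 bits

Marginals: p(X) = (0.3200, 0.6800), p(Y) = (0.0300, 0.3600, 0.6100).
H(Y|X) = Σ p(X) · H(Y|X=·).
  X=a: p=0.3200, H(Y|X=a) = 1.0426
  X=b: p=0.6800, H(Y|X=b) = 1.1387
Weighted sum = 1.108 bits.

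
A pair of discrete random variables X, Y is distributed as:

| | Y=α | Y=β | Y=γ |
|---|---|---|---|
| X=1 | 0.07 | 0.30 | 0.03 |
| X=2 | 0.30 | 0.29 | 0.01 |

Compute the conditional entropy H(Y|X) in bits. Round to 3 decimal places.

Chain rule: H(Y|X) = H(X,Y) − H(X).
Marginals: p(X) = (0.4000, 0.6000), p(Y) = (0.3700, 0.5900, 0.0400).
H(X,Y) = 2.0468 bits; H(X) = 0.9710 bits.
H(Y|X) = 2.0468 − 0.9710 = 1.076 bits.

1.076 bits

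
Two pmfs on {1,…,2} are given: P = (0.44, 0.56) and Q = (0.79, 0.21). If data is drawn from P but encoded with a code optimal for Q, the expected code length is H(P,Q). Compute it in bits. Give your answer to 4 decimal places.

H(P,Q) = −Σ p·log₂ q.
  −0.44·log₂(0.79) = 0.14963
  −0.56·log₂(0.21) = 1.26086
H(P,Q) = 1.4105 bits.

1.4105 bits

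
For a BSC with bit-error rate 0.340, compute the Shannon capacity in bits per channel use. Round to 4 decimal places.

Binary symmetric channel: C = 1 − h₂(ε) where h₂ is the binary entropy function.
h₂(0.340) = −0.340·log₂0.340 − 0.660·log₂0.660 = 0.9248.
C = 1 − 0.9248 = 0.0752 bits per channel use.

0.0752 bits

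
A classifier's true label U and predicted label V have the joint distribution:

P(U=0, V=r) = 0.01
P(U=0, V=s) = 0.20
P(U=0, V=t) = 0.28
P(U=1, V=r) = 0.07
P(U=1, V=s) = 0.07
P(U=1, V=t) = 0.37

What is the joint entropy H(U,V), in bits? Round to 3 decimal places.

2.113 bits

H(U,V) = −Σ p(x,y)·log₂ p(x,y) over all 6 cells.
  cell (0,r): −0.01·log₂0.01 = 0.0664
  cell (0,s): −0.20·log₂0.20 = 0.4644
  cell (0,t): −0.28·log₂0.28 = 0.5142
  cell (1,r): −0.07·log₂0.07 = 0.2686
  cell (1,s): −0.07·log₂0.07 = 0.2686
  cell (1,t): −0.37·log₂0.37 = 0.5307
Sum = 2.113 bits.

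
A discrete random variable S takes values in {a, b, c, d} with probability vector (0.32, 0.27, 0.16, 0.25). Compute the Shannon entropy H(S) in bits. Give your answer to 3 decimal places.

1.959 bits

H(S) = −Σ p·log₂ p.
  −(0.32)·log₂(0.32) = 0.5260
  −(0.27)·log₂(0.27) = 0.5100
  −(0.16)·log₂(0.16) = 0.4230
  −(0.25)·log₂(0.25) = 0.5000
Sum: 0.5260 + 0.5100 + 0.4230 + 0.5000 = 1.959 bits.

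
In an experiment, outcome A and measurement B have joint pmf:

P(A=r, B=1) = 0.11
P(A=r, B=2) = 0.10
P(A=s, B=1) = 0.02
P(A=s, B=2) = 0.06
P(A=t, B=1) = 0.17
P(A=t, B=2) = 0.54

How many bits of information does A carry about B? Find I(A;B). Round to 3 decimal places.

0.043 bits

Marginals: p(A) = (0.2100, 0.0800, 0.7100), p(B) = (0.3000, 0.7000).
I(A;B) = H(A) + H(B) − H(A,B).
H(A) = 1.1151, H(B) = 0.8813, H(A,B) = 1.9535.
I(A;B) = 1.1151 + 0.8813 − 1.9535 = 0.043 bits.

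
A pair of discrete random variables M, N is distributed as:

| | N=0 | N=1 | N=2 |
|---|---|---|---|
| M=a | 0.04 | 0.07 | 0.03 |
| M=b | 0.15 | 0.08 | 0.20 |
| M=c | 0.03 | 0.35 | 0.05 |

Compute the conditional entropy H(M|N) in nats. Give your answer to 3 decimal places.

0.815 nats

Marginals: p(M) = (0.1400, 0.4300, 0.4300), p(N) = (0.2200, 0.5000, 0.2800).
H(M|N) = Σ p(N) · H(M|N=·).
  N=0: p=0.2200, H(M|N=0) = 0.8428
  N=1: p=0.5000, H(M|N=1) = 0.8181
  N=2: p=0.2800, H(M|N=2) = 0.7873
Weighted sum = 0.815 nats.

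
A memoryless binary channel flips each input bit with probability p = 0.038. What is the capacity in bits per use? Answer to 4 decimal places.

0.7670 bits

Binary symmetric channel: C = 1 − h₂(ε) where h₂ is the binary entropy function.
h₂(0.038) = −0.038·log₂0.038 − 0.962·log₂0.962 = 0.2330.
C = 1 − 0.2330 = 0.7670 bits per channel use.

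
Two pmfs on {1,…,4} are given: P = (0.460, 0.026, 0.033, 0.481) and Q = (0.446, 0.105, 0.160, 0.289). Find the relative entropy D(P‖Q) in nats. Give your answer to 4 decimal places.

D(P‖Q) = Σ p·ln(p/q).
  0.460·ln(0.460/0.446) = 0.01422
  0.026·ln(0.026/0.105) = -0.03629
  0.033·ln(0.033/0.160) = -0.05210
  0.481·ln(0.481/0.289) = 0.24504
D(P‖Q) = 0.1709 nats.

0.1709 nats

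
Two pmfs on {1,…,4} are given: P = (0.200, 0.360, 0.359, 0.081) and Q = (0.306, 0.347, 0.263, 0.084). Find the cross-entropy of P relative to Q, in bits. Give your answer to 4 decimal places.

H(P,Q) = −Σ p·log₂ q.
  −0.200·log₂(0.306) = 0.34168
  −0.360·log₂(0.347) = 0.54972
  −0.359·log₂(0.263) = 0.69174
  −0.081·log₂(0.084) = 0.28945
H(P,Q) = 1.8726 bits.

1.8726 bits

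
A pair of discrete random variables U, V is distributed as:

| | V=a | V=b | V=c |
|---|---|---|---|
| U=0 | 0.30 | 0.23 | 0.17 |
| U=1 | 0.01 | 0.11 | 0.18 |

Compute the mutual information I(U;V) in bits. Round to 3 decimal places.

0.159 bits

Marginals: p(U) = (0.7000, 0.3000), p(V) = (0.3100, 0.3400, 0.3500).
I(U;V) = H(U) + H(V) − H(U,V).
H(U) = 0.8813, H(V) = 1.5831, H(U,V) = 2.3054.
I(U;V) = 0.8813 + 1.5831 − 2.3054 = 0.159 bits.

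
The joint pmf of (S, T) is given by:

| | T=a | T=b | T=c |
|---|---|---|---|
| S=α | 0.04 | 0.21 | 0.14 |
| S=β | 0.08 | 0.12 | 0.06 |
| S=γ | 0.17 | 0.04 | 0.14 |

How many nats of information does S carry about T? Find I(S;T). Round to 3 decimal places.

Marginals: p(S) = (0.3900, 0.2600, 0.3500), p(T) = (0.2900, 0.3700, 0.3400).
I(S;T) = Σ p(x,y)·ln[p(x,y)/(p(x)p(y))].
  (α,a): 0.04·ln(0.3537) = -0.0416
  (α,b): 0.21·ln(1.4553) = 0.0788
  (α,c): 0.14·ln(1.0558) = 0.0076
  (β,a): 0.08·ln(1.0610) = 0.0047
  (β,b): 0.12·ln(1.2474) = 0.0265
  (β,c): 0.06·ln(0.6787) = -0.0233
  (γ,a): 0.17·ln(1.6749) = 0.0877
  (γ,b): 0.04·ln(0.3089) = -0.0470
  (γ,c): 0.14·ln(1.1765) = 0.0228
Sum = 0.116 nats.

0.116 nats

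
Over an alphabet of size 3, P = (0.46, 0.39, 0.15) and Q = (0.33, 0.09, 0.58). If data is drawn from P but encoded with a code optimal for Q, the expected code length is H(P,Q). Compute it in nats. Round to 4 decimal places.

H(P,Q) = −Σ p·ln q.
  −0.46·ln(0.33) = 0.50998
  −0.39·ln(0.09) = 0.93910
  −0.15·ln(0.58) = 0.08171
H(P,Q) = 1.5308 nats.

1.5308 nats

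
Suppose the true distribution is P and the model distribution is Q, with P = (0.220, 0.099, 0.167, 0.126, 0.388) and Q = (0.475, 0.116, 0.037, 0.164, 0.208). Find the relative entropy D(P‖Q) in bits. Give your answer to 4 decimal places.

D(P‖Q) = Σ p·log₂(p/q).
  0.220·log₂(0.220/0.475) = -0.24429
  0.099·log₂(0.099/0.116) = -0.02263
  0.167·log₂(0.167/0.037) = 0.36310
  0.126·log₂(0.126/0.164) = -0.04791
  0.388·log₂(0.388/0.208) = 0.34900
D(P‖Q) = 0.3973 bits.

0.3973 bits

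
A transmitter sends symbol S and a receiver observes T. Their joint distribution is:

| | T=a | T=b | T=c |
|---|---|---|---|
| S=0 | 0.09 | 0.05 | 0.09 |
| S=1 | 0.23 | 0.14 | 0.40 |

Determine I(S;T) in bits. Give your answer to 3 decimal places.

Marginals: p(S) = (0.2300, 0.7700), p(T) = (0.3200, 0.1900, 0.4900).
I(S;T) = Σ p(x,y)·log₂[p(x,y)/(p(x)p(y))].
  (0,a): 0.09·log₂(1.2228) = 0.0261
  (0,b): 0.05·log₂(1.1442) = 0.0097
  (0,c): 0.09·log₂(0.7986) = -0.0292
  (1,a): 0.23·log₂(0.9334) = -0.0229
  (1,b): 0.14·log₂(0.9569) = -0.0089
  (1,c): 0.40·log₂(1.0602) = 0.0337
Sum = 0.009 bits.

0.009 bits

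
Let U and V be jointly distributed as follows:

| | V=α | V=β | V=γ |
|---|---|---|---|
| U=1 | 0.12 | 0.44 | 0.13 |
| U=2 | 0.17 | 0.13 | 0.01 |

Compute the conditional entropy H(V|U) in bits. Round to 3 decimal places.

1.261 bits

Marginals: p(U) = (0.6900, 0.3100), p(V) = (0.2900, 0.5700, 0.1400).
H(V|U) = Σ p(U) · H(V|U=·).
  U=1: p=0.6900, H(V|U=1) = 1.3065
  U=2: p=0.3100, H(V|U=2) = 1.1609
Weighted sum = 1.261 bits.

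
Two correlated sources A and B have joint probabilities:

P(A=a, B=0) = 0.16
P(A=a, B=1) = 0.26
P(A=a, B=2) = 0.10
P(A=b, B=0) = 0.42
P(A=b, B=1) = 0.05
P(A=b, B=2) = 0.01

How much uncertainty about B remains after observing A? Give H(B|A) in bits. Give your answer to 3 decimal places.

1.070 bits

Chain rule: H(B|A) = H(A,B) − H(A).
Marginals: p(A) = (0.5200, 0.4800), p(B) = (0.5800, 0.3100, 0.1100).
H(A,B) = 2.0687 bits; H(A) = 0.9988 bits.
H(B|A) = 2.0687 − 0.9988 = 1.070 bits.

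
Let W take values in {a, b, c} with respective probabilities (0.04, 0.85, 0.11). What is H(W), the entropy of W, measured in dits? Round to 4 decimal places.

H(W) = −Σ p·log₁₀ p.
  −(0.04)·log₁₀(0.04) = 0.05592
  −(0.85)·log₁₀(0.85) = 0.05999
  −(0.11)·log₁₀(0.11) = 0.10545
Sum: 0.05592 + 0.05999 + 0.10545 = 0.2214 dits.

0.2214 dits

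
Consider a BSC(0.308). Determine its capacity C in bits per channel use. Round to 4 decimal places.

0.1091 bits

Binary symmetric channel: C = 1 − h₂(ε) where h₂ is the binary entropy function.
h₂(0.308) = −0.308·log₂0.308 − 0.692·log₂0.692 = 0.8909.
C = 1 − 0.8909 = 0.1091 bits per channel use.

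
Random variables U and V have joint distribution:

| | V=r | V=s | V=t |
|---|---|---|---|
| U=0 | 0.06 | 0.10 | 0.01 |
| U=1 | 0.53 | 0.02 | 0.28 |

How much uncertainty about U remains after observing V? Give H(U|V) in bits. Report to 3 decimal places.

0.421 bits

Chain rule: H(U|V) = H(U,V) − H(V).
Marginals: p(U) = (0.1700, 0.8300), p(V) = (0.5900, 0.1200, 0.2900).
H(U,V) = 1.7547 bits; H(V) = 1.3341 bits.
H(U|V) = 1.7547 − 1.3341 = 0.421 bits.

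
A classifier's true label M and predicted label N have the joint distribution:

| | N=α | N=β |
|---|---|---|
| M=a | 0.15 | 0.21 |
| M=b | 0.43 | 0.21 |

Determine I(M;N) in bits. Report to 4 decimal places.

0.0444 bits

Marginals: p(M) = (0.3600, 0.6400), p(N) = (0.5800, 0.4200).
I(M;N) = H(M) + H(N) − H(M,N).
H(M) = 0.9427, H(N) = 0.9815, H(M,N) = 1.8798.
I(M;N) = 0.9427 + 0.9815 − 1.8798 = 0.0444 bits.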